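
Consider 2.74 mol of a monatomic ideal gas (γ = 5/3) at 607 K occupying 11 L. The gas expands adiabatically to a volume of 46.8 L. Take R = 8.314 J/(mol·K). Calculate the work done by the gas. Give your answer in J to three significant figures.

W ≈ 12800 J

Adiabatic: TV^(γ−1) = const with γ = 5/3.
T₂ = T₁ (V₁/V₂)^(γ−1) = 607 × (11/46.8)^0.667 = 607 × 0.3809 = 231.2 K.
W_by = nCᵥ(T₁ − T₂) = (2.74)(12.47)(607 − 231.2) = 12842 J.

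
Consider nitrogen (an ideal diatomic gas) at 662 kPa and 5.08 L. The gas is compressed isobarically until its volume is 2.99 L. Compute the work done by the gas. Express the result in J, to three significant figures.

W ≈ -1380 J

Isobaric: W = P ΔV.
W = (662 kPa)(2.99 − 5.08 L) = (662)(-2.09) = -1384 J.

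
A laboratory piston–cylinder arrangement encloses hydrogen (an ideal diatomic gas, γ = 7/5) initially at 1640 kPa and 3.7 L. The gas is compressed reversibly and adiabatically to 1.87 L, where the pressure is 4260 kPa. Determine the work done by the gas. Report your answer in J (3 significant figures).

Adiabatic: W = (P₁V₁ − P₂V₂)/(γ − 1) with γ = 7/5.
P₁V₁ = 6068 J, P₂V₂ = 7966 J.
W = (6068 − 7966) / 0.4 = -4746 J.

W ≈ -4750 J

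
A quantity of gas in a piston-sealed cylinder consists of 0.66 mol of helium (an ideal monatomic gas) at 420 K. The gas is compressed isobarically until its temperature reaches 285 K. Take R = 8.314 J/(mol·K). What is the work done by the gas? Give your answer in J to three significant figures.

Isobaric: W = P ΔV = nR ΔT.
W = (0.66)(8.314)(285 − 420) = -740.8 J.

W ≈ -741 J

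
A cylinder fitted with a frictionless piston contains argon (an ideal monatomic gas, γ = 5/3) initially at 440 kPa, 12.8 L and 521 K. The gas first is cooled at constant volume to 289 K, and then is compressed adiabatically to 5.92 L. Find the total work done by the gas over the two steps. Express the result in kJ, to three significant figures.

W_total ≈ -3.15 kJ

Step 1 (isochoric): W = 0 (constant volume).
After step 1: P = 244.1 kPa (V unchanged).
Step 2 (adiabatic): W = (P₁V₁ − P₂V₂)/(γ−1) = (3124 − 5224)/0.667 = -3149 J.
W_total = 0 − 3149 = -3149 J.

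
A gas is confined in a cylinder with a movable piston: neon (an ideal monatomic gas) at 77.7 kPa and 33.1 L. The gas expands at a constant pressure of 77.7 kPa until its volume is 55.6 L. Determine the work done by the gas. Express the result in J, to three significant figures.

W ≈ 1750 J

Isobaric: W = P ΔV.
W = (77.7 kPa)(55.6 − 33.1 L) = (77.7)(22.5) = 1748 J.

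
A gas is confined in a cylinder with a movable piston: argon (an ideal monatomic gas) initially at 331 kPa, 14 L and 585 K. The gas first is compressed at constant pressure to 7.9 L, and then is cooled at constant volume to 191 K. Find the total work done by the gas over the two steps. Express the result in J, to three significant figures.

W_total ≈ -2020 J

Step 1 (isobaric): W = PΔV = (331 kPa)(7.9 − 14 L) = -2019 J.
Step 2 (isochoric): W = 0 (constant volume).
W_total = -2019 + 0 = -2019 J.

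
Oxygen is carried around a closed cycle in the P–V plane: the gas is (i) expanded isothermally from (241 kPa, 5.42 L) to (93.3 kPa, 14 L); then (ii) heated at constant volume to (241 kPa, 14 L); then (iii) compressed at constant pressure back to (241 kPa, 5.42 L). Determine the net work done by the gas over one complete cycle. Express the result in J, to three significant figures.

W_net ≈ -828 J

Leg (i): W = PᵢVᵢ ln(V_f/Vᵢ) = (1306) ln(14/5.42) = 1240 J.
Leg (ii): W = 0.
Leg (iii): W = PΔV = (241)(5.42 − 14) = -2068 J.
W_net = 1240 − 2068 = -828.2 J.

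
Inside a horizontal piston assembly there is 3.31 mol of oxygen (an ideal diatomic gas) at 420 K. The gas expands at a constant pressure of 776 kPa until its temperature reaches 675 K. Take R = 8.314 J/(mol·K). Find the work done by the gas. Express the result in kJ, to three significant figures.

Isobaric: W = P ΔV = nR ΔT.
W = (3.31)(8.314)(675 − 420) = 7017 J.

W ≈ 7.02 kJ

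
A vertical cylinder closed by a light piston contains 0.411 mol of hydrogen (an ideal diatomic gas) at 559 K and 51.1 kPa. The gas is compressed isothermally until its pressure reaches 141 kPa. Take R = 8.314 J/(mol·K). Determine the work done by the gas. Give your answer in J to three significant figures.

W ≈ -1940 J

Isothermal process: W = nRT ln(V₂/V₁) = nRT ln(P₁/P₂).
W = (0.411)(8.314)(559) × ln(51.1/141)
  = 1910 × ln(0.3624) = 1910 × -1.015
W_by_gas = -1939 J.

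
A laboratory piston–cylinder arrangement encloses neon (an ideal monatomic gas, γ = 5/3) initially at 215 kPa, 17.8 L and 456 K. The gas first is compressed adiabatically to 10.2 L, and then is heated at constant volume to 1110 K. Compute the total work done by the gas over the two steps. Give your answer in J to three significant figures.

W_total ≈ -2580 J

Step 1 (adiabatic): W = (P₁V₁ − P₂V₂)/(γ−1) = (3827 − 5547)/0.667 = -2580 J.
Step 2 (isochoric): W = 0 (constant volume).
W_total = -2580 + 0 = -2580 J.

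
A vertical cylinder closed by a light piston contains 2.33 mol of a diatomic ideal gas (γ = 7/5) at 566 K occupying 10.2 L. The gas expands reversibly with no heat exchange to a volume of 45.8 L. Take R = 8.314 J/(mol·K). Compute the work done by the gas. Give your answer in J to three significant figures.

Adiabatic: TV^(γ−1) = const with γ = 7/5.
T₂ = T₁ (V₁/V₂)^(γ−1) = 566 × (10.2/45.8)^0.4 = 566 × 0.5484 = 310.4 K.
W_by = nCᵥ(T₁ − T₂) = (2.33)(20.79)(566 − 310.4) = 12379 J.

W ≈ 12400 J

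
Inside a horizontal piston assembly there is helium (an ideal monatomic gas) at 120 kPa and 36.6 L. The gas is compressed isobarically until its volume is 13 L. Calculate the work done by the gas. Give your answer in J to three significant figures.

Isobaric: W = P ΔV.
W = (120 kPa)(13 − 36.6 L) = (120)(-23.6) = -2832 J.

W ≈ -2830 J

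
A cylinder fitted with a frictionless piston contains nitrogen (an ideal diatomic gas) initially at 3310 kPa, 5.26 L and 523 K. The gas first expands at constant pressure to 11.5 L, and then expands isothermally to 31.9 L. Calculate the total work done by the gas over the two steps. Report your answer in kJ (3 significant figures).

Step 1 (isobaric): W = PΔV = (3310 kPa)(11.5 − 5.26 L) = 20654 J.
After step 1: P = 3310 kPa, V = 11.5 L, T = 1143 K.
Step 2 (isothermal): W = P₁V₁ ln(V₂/V₁) = (38065) ln(31.9/11.5) = 38836 J.
W_total = 20654 + 38836 = 59491 J.

W_total ≈ 59.5 kJ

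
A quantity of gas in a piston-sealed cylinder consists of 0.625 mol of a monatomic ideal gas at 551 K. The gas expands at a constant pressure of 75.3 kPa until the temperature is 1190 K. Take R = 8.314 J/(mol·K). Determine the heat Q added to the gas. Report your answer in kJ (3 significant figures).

Isobaric: W = nRΔT = (0.625)(8.314)(639) = 3320 J.
ΔU = nCᵥΔT with Cᵥ = 3R/2: ΔU = (0.625)(12.47)(639) = 4981 J.
Q = ΔU + W = 4981 + 3320 = 8301 J.

Q ≈ 8.30 kJ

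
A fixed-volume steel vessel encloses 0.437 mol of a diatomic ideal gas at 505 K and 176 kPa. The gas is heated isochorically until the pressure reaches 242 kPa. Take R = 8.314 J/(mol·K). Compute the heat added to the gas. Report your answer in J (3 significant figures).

Q ≈ 1720 J

Constant volume ⇒ W = 0, so Q = ΔU = nCᵥΔT with Cᵥ = 5R/2 = 20.79 J/(mol·K).
At constant V, T₂/T₁ = P₂/P₁ ⇒ ΔT = T₁(P₂/P₁ − 1) = 505·(242/176 − 1) = 189.4 K.
ΔU = (0.437)(20.79)(189.4) = 1720 J.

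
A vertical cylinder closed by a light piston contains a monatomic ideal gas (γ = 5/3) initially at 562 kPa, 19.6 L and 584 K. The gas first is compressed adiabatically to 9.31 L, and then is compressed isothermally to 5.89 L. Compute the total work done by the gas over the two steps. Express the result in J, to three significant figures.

Step 1 (adiabatic): W = (P₁V₁ − P₂V₂)/(γ−1) = (11015 − 18094)/0.667 = -10618 J.
After step 1: P = 1943 kPa, V = 9.31 L, T = 959.3 K.
Step 2 (isothermal): W = P₁V₁ ln(V₂/V₁) = (18094) ln(5.89/9.31) = -8284 J.
W_total = -10618 − 8284 = -18902 J.

W_total ≈ -18900 J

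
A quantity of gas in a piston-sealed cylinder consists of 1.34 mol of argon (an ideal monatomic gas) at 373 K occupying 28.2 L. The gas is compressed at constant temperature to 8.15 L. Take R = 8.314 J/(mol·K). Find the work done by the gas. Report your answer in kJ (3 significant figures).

Isothermal: W = nRT ln(V₂/V₁).
W = (1.34)(8.314)(373) × ln(8.15/28.2)
  = 4156 × -1.241
W_by_gas = -5158 J.

W ≈ -5.16 kJ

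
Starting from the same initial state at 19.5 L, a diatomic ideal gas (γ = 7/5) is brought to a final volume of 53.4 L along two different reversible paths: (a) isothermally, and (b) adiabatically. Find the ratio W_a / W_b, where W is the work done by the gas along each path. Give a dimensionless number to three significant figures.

W_a / W_b ≈ 1.21

Path (a) isothermal: W = P₁V₁ ln(V₂/V₁) → W_a/(P₁V₁) = 1.007.
Path (b) adiabatic: W = P₁V₁(1 − (V₁/V₂)^(γ−1))/(γ−1) → W_b/(P₁V₁) = 0.8292.
W_a / W_b = 1.007 / 0.8292 = 1.215.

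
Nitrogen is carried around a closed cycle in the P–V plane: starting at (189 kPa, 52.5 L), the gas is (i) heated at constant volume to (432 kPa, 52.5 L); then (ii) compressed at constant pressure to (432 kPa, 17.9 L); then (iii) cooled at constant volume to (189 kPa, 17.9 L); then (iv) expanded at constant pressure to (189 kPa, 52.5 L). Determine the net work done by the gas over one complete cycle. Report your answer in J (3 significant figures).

W_net ≈ -8410 J

Constant-volume legs do no work.
W(ii) = (432)(17.9 − 52.5) = -14947 J; W(iv) = (189)(52.5 − 17.9) = 6539 J.
W_net = -14947 + 6539 = -8408 J (the counter-clockwise enclosed area).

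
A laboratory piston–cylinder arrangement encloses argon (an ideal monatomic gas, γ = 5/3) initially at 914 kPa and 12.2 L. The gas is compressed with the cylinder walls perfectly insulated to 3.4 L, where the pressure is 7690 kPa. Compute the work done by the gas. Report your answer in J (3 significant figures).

W ≈ -22500 J

Adiabatic: W = (P₁V₁ − P₂V₂)/(γ − 1) with γ = 5/3.
P₁V₁ = 11151 J, P₂V₂ = 26146 J.
W = (11151 − 26146) / 0.6667 = -22493 J.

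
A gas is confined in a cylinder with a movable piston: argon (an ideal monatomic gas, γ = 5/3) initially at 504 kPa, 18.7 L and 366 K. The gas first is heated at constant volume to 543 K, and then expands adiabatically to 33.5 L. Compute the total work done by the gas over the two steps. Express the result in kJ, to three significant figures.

Step 1 (isochoric): W = 0 (constant volume).
After step 1: P = 747.7 kPa (V unchanged).
Step 2 (adiabatic): W = (P₁V₁ − P₂V₂)/(γ−1) = (13983 − 9480)/0.667 = 6755 J.
W_total = 0 + 6755 = 6755 J.

W_total ≈ 6.75 kJ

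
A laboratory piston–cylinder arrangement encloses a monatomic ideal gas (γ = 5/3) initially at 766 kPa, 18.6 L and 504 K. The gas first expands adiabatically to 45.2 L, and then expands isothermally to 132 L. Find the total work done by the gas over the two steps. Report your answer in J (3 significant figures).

Step 1 (adiabatic): W = (P₁V₁ − P₂V₂)/(γ−1) = (14248 − 7882)/0.667 = 9548 J.
After step 1: P = 174.4 kPa, V = 45.2 L, T = 278.8 K.
Step 2 (isothermal): W = P₁V₁ ln(V₂/V₁) = (7882) ln(132/45.2) = 8448 J.
W_total = 9548 + 8448 = 17995 J.

W_total ≈ 18000 J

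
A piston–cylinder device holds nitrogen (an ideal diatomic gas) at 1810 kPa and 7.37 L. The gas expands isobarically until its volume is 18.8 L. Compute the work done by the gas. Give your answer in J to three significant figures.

W ≈ 20700 J

Isobaric: W = P ΔV.
W = (1810 kPa)(18.8 − 7.37 L) = (1810)(11.43) = 20688 J.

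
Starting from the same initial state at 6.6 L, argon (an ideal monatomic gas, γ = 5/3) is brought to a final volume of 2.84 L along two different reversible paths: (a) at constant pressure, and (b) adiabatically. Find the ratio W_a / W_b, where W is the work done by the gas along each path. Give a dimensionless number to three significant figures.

W_a / W_b ≈ 0.503

Path (a) isobaric: W = P₁(V₂ − V₁) → W_a/(P₁V₁) = -0.5697.
Path (b) adiabatic: W = P₁V₁(1 − (V₁/V₂)^(γ−1))/(γ−1) → W_b/(P₁V₁) = -1.132.
W_a / W_b = -0.5697 / -1.132 = 0.5034.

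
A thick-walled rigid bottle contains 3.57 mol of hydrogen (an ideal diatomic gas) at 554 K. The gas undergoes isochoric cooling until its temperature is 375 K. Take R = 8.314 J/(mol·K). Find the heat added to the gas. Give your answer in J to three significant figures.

Constant volume ⇒ W = 0, so Q = ΔU = nCᵥΔT with Cᵥ = 5R/2 = 20.79 J/(mol·K).
ΔU = (3.57)(20.79)(375 − 554) = -13282 J.

Q ≈ -13300 J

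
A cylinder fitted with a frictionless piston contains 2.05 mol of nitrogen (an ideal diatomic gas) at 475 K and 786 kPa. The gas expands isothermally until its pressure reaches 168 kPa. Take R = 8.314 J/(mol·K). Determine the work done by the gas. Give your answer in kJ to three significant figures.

Isothermal process: W = nRT ln(V₂/V₁) = nRT ln(P₁/P₂).
W = (2.05)(8.314)(475) × ln(786/168)
  = 8096 × ln(4.679) = 8096 × 1.543
W_by_gas = 12492 J.

W ≈ 12.5 kJ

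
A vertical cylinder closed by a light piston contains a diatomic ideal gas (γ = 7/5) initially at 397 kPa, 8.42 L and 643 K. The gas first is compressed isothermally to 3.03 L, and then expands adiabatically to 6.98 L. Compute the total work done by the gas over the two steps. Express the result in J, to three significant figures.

W_total ≈ -1040 J

Step 1 (isothermal): W = P₁V₁ ln(V₂/V₁) = (3343) ln(3.03/8.42) = -3416 J.
After step 1: P = 1103 kPa, V = 3.03 L, T = 643 K.
Step 2 (adiabatic): W = (P₁V₁ − P₂V₂)/(γ−1) = (3343 − 2394)/0.4 = 2372 J.
W_total = -3416 + 2372 = -1045 J.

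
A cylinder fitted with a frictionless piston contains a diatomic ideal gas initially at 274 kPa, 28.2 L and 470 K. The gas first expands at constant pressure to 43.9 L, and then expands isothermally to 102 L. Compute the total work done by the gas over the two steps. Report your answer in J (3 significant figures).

W_total ≈ 14400 J

Step 1 (isobaric): W = PΔV = (274 kPa)(43.9 − 28.2 L) = 4302 J.
After step 1: P = 274 kPa, V = 43.9 L, T = 731.7 K.
Step 2 (isothermal): W = P₁V₁ ln(V₂/V₁) = (12029) ln(102/43.9) = 10141 J.
W_total = 4302 + 10141 = 14443 J.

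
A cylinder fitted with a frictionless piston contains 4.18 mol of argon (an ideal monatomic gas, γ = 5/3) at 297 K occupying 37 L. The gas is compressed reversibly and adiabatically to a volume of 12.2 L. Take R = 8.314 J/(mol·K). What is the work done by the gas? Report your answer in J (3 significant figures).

Adiabatic: TV^(γ−1) = const with γ = 5/3.
T₂ = T₁ (V₁/V₂)^(γ−1) = 297 × (37/12.2)^0.667 = 297 × 2.095 = 622.3 K.
W_by = nCᵥ(T₁ − T₂) = (4.18)(12.47)(297 − 622.3) = -16956 J.

W ≈ -17000 J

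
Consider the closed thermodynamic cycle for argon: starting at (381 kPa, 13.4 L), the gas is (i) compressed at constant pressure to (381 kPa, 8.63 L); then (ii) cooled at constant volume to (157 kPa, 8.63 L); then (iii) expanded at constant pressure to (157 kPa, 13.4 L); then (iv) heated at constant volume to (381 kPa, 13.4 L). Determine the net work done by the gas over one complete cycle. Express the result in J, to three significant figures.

Constant-volume legs do no work.
W(i) = (381)(8.63 − 13.4) = -1817 J; W(iii) = (157)(13.4 − 8.63) = 748.9 J.
W_net = -1817 + 748.9 = -1068 J (the counter-clockwise enclosed area).

W_net ≈ -1070 J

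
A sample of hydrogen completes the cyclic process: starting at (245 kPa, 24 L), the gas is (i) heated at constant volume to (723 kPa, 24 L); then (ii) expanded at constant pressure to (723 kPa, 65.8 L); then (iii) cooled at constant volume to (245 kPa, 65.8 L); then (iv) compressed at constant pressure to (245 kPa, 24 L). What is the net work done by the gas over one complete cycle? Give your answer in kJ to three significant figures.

Constant-volume legs do no work.
W(ii) = (723)(65.8 − 24) = 30221 J; W(iv) = (245)(24 − 65.8) = -10241 J.
W_net = 30221 − 10241 = 19980 J (the clockwise enclosed area).

W_net ≈ 20.0 kJ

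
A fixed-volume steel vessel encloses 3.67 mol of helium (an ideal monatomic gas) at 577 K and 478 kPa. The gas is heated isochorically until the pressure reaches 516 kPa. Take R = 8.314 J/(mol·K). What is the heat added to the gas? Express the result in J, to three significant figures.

Q ≈ 2100 J

Constant volume ⇒ W = 0, so Q = ΔU = nCᵥΔT with Cᵥ = 3R/2 = 12.47 J/(mol·K).
At constant V, T₂/T₁ = P₂/P₁ ⇒ ΔT = T₁(P₂/P₁ − 1) = 577·(516/478 − 1) = 45.87 K.
ΔU = (3.67)(12.47)(45.87) = 2099 J.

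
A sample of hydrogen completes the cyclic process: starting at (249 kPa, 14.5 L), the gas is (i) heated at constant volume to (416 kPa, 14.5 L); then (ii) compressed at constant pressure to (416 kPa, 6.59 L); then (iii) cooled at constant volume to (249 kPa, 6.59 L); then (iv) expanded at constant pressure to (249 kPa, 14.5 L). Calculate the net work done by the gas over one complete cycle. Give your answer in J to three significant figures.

W_net ≈ -1320 J

Constant-volume legs do no work.
W(ii) = (416)(6.59 − 14.5) = -3291 J; W(iv) = (249)(14.5 − 6.59) = 1970 J.
W_net = -3291 + 1970 = -1321 J (the counter-clockwise enclosed area).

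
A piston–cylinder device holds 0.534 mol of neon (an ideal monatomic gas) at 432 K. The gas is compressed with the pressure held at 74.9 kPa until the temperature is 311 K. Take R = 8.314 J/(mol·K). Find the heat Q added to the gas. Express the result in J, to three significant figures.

Q ≈ -1340 J

Isobaric: W = nRΔT = (0.534)(8.314)(-121) = -537.2 J.
ΔU = nCᵥΔT with Cᵥ = 3R/2: ΔU = (0.534)(12.47)(-121) = -805.8 J.
Q = ΔU + W = -805.8 − 537.2 = -1343 J.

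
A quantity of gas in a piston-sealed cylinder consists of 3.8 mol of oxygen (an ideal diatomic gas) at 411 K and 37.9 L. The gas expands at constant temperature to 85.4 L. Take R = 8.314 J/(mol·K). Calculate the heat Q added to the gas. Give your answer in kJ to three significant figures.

Q ≈ 10.5 kJ

Isothermal ⇒ ΔU = 0, so Q = W = nRT ln(V₂/V₁).
Q = (3.8)(8.314)(411) ln(85.4/37.9) = 12985 × 0.8124 = 10549 J.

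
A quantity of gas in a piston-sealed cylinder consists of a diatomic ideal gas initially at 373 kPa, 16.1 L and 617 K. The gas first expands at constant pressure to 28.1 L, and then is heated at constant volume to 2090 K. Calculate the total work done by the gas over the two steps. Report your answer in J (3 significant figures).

W_total ≈ 4480 J

Step 1 (isobaric): W = PΔV = (373 kPa)(28.1 − 16.1 L) = 4476 J.
Step 2 (isochoric): W = 0 (constant volume).
W_total = 4476 + 0 = 4476 J.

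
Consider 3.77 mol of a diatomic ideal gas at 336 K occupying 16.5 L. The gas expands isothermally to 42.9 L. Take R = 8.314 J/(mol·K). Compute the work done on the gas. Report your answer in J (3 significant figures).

W ≈ -10100 J

Isothermal: W = nRT ln(V₂/V₁).
W = (3.77)(8.314)(336) × ln(42.9/16.5)
  = 10532 × 0.9555
W_by_gas = 10063 J; work on gas = −W_by = -10063 J.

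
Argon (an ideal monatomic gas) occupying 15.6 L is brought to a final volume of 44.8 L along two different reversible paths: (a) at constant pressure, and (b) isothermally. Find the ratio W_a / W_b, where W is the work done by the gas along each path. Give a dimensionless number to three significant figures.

Path (a) isobaric: W = P₁(V₂ − V₁) → W_a/(P₁V₁) = 1.872.
Path (b) isothermal: W = P₁V₁ ln(V₂/V₁) → W_b/(P₁V₁) = 1.055.
W_a / W_b = 1.872 / 1.055 = 1.774.

W_a / W_b ≈ 1.77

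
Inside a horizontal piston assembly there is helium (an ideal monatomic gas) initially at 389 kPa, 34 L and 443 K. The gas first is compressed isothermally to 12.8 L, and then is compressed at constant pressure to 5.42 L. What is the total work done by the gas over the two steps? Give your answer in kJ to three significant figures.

W_total ≈ -20.5 kJ

Step 1 (isothermal): W = P₁V₁ ln(V₂/V₁) = (13226) ln(12.8/34) = -12921 J.
After step 1: P = 1033 kPa, V = 12.8 L, T = 443 K.
Step 2 (isobaric): W = PΔV = (1033 kPa)(5.42 − 12.8 L) = -7626 J.
W_total = -12921 − 7626 = -20546 J.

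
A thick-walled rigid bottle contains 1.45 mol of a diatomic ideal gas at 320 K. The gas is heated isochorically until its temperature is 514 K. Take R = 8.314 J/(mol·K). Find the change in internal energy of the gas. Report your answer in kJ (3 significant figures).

ΔU ≈ 5.85 kJ

Constant volume ⇒ W = 0, so Q = ΔU = nCᵥΔT with Cᵥ = 5R/2 = 20.79 J/(mol·K).
ΔU = (1.45)(20.79)(514 − 320) = 5847 J.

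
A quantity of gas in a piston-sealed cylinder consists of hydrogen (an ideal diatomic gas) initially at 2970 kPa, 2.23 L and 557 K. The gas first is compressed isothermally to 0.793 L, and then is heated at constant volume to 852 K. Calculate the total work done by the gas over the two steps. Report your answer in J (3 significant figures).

W_total ≈ -6850 J

Step 1 (isothermal): W = P₁V₁ ln(V₂/V₁) = (6623) ln(0.793/2.23) = -6848 J.
Step 2 (isochoric): W = 0 (constant volume).
W_total = -6848 + 0 = -6848 J.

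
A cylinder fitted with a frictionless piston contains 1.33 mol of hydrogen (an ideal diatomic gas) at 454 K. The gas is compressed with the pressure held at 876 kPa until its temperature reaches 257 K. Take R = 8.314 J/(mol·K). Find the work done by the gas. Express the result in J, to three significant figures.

Isobaric: W = P ΔV = nR ΔT.
W = (1.33)(8.314)(257 − 454) = -2178 J.

W ≈ -2180 J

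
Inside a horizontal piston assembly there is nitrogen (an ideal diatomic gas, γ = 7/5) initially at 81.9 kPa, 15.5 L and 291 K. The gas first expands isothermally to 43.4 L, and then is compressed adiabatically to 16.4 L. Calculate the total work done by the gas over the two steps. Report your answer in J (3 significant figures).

W_total ≈ -203 J

Step 1 (isothermal): W = P₁V₁ ln(V₂/V₁) = (1269) ln(43.4/15.5) = 1307 J.
After step 1: P = 29.25 kPa, V = 43.4 L, T = 291 K.
Step 2 (adiabatic): W = (P₁V₁ − P₂V₂)/(γ−1) = (1269 − 1874)/0.4 = -1510 J.
W_total = 1307 − 1510 = -203.3 J.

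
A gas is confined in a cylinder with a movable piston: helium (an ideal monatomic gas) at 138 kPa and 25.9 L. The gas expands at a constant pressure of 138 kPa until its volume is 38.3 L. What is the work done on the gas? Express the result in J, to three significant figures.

Isobaric: W = P ΔV.
W = (138 kPa)(38.3 − 25.9 L) = (138)(12.4) = 1711 J.
Work on gas = −W_by = -1711 J.

W ≈ -1710 J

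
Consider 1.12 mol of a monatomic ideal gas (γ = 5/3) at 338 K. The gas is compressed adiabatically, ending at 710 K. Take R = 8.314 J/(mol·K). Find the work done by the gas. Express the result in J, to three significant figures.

W ≈ -5200 J

Adiabatic ⇒ Q = 0, so W_by = −ΔU = nCᵥ(T₁ − T₂).
Cᵥ = 3R/2 = 12.47 J/(mol·K).
W = (1.12)(12.47)(338 − 710) = -5196 J.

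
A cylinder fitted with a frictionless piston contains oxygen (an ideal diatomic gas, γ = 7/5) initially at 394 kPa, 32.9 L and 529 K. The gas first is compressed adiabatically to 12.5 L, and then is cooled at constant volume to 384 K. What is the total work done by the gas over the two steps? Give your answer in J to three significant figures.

W_total ≈ -15300 J

Step 1 (adiabatic): W = (P₁V₁ − P₂V₂)/(γ−1) = (12963 − 19090)/0.4 = -15319 J.
Step 2 (isochoric): W = 0 (constant volume).
W_total = -15319 + 0 = -15319 J.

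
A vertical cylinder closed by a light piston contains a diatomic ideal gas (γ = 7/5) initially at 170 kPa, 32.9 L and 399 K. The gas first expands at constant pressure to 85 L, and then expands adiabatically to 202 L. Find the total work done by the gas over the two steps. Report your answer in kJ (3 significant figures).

W_total ≈ 19.4 kJ

Step 1 (isobaric): W = PΔV = (170 kPa)(85 − 32.9 L) = 8857 J.
After step 1: P = 170 kPa, V = 85 L, T = 1031 K.
Step 2 (adiabatic): W = (P₁V₁ − P₂V₂)/(γ−1) = (14450 − 10221)/0.4 = 10572 J.
W_total = 8857 + 10572 = 19429 J.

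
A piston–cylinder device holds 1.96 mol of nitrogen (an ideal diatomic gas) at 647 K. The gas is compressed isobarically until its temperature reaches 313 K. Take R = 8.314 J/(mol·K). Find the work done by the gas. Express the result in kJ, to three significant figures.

Isobaric: W = P ΔV = nR ΔT.
W = (1.96)(8.314)(313 − 647) = -5443 J.

W ≈ -5.44 kJ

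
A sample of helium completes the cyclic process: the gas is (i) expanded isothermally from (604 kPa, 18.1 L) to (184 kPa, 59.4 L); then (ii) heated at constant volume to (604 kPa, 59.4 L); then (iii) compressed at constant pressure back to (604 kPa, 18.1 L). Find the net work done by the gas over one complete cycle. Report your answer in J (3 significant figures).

Leg (i): W = PᵢVᵢ ln(V_f/Vᵢ) = (10932) ln(59.4/18.1) = 12992 J.
Leg (ii): W = 0.
Leg (iii): W = PΔV = (604)(18.1 − 59.4) = -24945 J.
W_net = 12992 − 24945 = -11953 J.

W_net ≈ -12000 J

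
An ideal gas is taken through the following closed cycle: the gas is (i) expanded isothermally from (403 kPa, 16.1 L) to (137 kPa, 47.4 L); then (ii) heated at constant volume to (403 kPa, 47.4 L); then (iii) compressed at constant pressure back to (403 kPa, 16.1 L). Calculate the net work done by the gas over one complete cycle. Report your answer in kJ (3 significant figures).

W_net ≈ -5.61 kJ

Leg (i): W = PᵢVᵢ ln(V_f/Vᵢ) = (6488) ln(47.4/16.1) = 7006 J.
Leg (ii): W = 0.
Leg (iii): W = PΔV = (403)(16.1 − 47.4) = -12614 J.
W_net = 7006 − 12614 = -5608 J.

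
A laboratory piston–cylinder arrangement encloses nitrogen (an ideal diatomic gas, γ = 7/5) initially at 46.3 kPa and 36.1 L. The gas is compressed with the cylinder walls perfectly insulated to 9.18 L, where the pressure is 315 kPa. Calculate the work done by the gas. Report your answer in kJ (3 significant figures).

Adiabatic: W = (P₁V₁ − P₂V₂)/(γ − 1) with γ = 7/5.
P₁V₁ = 1671 J, P₂V₂ = 2892 J.
W = (1671 − 2892) / 0.4 = -3051 J.

W ≈ -3.05 kJ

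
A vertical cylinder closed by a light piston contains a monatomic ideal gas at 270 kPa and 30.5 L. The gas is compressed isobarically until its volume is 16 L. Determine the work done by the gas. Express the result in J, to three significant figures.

W ≈ -3920 J

Isobaric: W = P ΔV.
W = (270 kPa)(16 − 30.5 L) = (270)(-14.5) = -3915 J.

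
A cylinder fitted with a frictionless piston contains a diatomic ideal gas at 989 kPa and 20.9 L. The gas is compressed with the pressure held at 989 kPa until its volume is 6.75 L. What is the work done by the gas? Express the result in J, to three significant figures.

Isobaric: W = P ΔV.
W = (989 kPa)(6.75 − 20.9 L) = (989)(-14.15) = -13994 J.

W ≈ -14000 J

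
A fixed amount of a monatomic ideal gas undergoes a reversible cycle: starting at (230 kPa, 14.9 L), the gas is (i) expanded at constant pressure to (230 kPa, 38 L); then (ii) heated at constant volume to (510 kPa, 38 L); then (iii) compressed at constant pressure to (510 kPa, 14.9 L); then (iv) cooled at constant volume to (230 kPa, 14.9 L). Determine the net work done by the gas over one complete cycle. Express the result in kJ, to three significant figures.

Constant-volume legs do no work.
W(i) = (230)(38 − 14.9) = 5313 J; W(iii) = (510)(14.9 − 38) = -11781 J.
W_net = 5313 − 11781 = -6468 J (the counter-clockwise enclosed area).

W_net ≈ -6.47 kJ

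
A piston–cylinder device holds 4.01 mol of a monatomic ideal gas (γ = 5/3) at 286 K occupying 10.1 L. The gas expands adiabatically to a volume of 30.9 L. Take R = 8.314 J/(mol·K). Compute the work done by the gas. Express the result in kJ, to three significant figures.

W ≈ 7.52 kJ

Adiabatic: TV^(γ−1) = const with γ = 5/3.
T₂ = T₁ (V₁/V₂)^(γ−1) = 286 × (10.1/30.9)^0.667 = 286 × 0.4745 = 135.7 K.
W_by = nCᵥ(T₁ − T₂) = (4.01)(12.47)(286 − 135.7) = 7516 J.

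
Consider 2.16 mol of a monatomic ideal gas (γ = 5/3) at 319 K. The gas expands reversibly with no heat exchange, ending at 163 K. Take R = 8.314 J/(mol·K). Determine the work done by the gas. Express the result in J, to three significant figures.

W ≈ 4200 J

Adiabatic ⇒ Q = 0, so W_by = −ΔU = nCᵥ(T₁ − T₂).
Cᵥ = 3R/2 = 12.47 J/(mol·K).
W = (2.16)(12.47)(319 − 163) = 4202 J.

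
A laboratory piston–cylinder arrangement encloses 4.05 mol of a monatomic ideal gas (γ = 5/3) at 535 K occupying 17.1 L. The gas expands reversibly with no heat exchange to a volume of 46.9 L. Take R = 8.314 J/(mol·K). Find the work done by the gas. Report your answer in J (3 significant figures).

Adiabatic: TV^(γ−1) = const with γ = 5/3.
T₂ = T₁ (V₁/V₂)^(γ−1) = 535 × (17.1/46.9)^0.667 = 535 × 0.5104 = 273 K.
W_by = nCᵥ(T₁ − T₂) = (4.05)(12.47)(535 − 273) = 13231 J.

W ≈ 13200 J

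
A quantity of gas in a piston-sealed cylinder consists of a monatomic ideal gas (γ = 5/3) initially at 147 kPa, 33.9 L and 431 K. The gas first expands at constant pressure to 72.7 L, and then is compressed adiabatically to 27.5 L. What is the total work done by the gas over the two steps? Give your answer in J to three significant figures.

Step 1 (isobaric): W = PΔV = (147 kPa)(72.7 − 33.9 L) = 5704 J.
After step 1: P = 147 kPa, V = 72.7 L, T = 924.3 K.
Step 2 (adiabatic): W = (P₁V₁ − P₂V₂)/(γ−1) = (10687 − 20432)/0.667 = -14618 J.
W_total = 5704 − 14618 = -8915 J.

W_total ≈ -8910 J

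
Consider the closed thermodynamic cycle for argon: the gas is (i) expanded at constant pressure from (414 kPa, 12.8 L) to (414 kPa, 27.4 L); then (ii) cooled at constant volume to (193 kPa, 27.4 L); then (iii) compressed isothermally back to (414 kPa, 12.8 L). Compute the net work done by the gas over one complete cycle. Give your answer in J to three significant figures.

W_net ≈ 2020 J

Leg (i): W = PΔV = (414)(27.4 − 12.8) = 6044 J.
Leg (ii): W = 0.
Leg (iii): W = PᵢVᵢ ln(V_f/Vᵢ) = (5288) ln(12.8/27.4) = -4025 J.
W_net = 6044 − 4025 = 2020 J.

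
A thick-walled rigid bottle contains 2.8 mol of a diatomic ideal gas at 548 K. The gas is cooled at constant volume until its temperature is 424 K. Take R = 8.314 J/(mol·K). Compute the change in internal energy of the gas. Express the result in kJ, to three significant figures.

Constant volume ⇒ W = 0, so Q = ΔU = nCᵥΔT with Cᵥ = 5R/2 = 20.79 J/(mol·K).
ΔU = (2.8)(20.79)(424 − 548) = -7217 J.

ΔU ≈ -7.22 kJ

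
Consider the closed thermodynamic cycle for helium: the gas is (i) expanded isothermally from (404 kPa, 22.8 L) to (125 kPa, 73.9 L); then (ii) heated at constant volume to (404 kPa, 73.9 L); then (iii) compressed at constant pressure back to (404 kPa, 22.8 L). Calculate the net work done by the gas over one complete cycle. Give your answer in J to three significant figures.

Leg (i): W = PᵢVᵢ ln(V_f/Vᵢ) = (9211) ln(73.9/22.8) = 10832 J.
Leg (ii): W = 0.
Leg (iii): W = PΔV = (404)(22.8 − 73.9) = -20644 J.
W_net = 10832 − 20644 = -9812 J.

W_net ≈ -9810 J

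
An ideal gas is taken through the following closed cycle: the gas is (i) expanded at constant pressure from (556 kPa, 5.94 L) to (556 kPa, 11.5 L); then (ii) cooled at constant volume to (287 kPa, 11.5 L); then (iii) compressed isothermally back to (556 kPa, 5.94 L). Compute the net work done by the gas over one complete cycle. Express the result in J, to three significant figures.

Leg (i): W = PΔV = (556)(11.5 − 5.94) = 3091 J.
Leg (ii): W = 0.
Leg (iii): W = PᵢVᵢ ln(V_f/Vᵢ) = (3300) ln(5.94/11.5) = -2180 J.
W_net = 3091 − 2180 = 910.9 J.

W_net ≈ 911 J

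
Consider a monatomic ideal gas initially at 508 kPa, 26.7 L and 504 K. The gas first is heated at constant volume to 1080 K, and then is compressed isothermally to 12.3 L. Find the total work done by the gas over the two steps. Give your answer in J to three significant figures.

Step 1 (isochoric): W = 0 (constant volume).
After step 1: P = 1089 kPa (V unchanged).
Step 2 (isothermal): W = P₁V₁ ln(V₂/V₁) = (29065) ln(12.3/26.7) = -22527 J.
W_total = 0 − 22527 = -22527 J.

W_total ≈ -22500 J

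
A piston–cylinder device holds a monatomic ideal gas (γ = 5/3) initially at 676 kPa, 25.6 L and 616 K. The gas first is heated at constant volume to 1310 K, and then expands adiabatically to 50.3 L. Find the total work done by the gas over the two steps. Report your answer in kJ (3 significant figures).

Step 1 (isochoric): W = 0 (constant volume).
After step 1: P = 1438 kPa (V unchanged).
Step 2 (adiabatic): W = (P₁V₁ − P₂V₂)/(γ−1) = (36802 − 23460)/0.667 = 20014 J.
W_total = 0 + 20014 = 20014 J.

W_total ≈ 20.0 kJ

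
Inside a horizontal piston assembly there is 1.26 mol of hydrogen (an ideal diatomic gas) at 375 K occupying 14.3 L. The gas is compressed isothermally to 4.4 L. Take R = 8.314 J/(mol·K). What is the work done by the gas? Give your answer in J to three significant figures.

W ≈ -4630 J

Isothermal: W = nRT ln(V₂/V₁).
W = (1.26)(8.314)(375) × ln(4.4/14.3)
  = 3928 × -1.179
W_by_gas = -4630 J.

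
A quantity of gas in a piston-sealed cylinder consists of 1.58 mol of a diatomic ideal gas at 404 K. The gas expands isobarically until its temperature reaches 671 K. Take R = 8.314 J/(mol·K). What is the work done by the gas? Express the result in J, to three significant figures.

Isobaric: W = P ΔV = nR ΔT.
W = (1.58)(8.314)(671 − 404) = 3507 J.

W ≈ 3510 J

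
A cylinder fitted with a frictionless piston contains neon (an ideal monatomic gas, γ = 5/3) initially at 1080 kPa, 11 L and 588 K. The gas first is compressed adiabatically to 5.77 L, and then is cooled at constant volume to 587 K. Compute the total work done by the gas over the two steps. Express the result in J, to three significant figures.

Step 1 (adiabatic): W = (P₁V₁ − P₂V₂)/(γ−1) = (11880 − 18265)/0.667 = -9578 J.
Step 2 (isochoric): W = 0 (constant volume).
W_total = -9578 + 0 = -9578 J.

W_total ≈ -9580 J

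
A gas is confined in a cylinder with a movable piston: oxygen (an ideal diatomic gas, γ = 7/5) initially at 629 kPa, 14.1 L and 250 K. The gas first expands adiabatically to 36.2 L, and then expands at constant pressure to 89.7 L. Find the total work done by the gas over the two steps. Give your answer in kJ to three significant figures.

W_total ≈ 16.0 kJ

Step 1 (adiabatic): W = (P₁V₁ − P₂V₂)/(γ−1) = (8869 − 6082)/0.4 = 6966 J.
After step 1: P = 168 kPa, V = 36.2 L, T = 171.5 K.
Step 2 (isobaric): W = PΔV = (168 kPa)(89.7 − 36.2 L) = 8989 J.
W_total = 6966 + 8989 = 15955 J.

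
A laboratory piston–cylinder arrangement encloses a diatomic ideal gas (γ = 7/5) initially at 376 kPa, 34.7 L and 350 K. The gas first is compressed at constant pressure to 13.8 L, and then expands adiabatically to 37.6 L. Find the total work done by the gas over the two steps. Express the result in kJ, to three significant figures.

Step 1 (isobaric): W = PΔV = (376 kPa)(13.8 − 34.7 L) = -7858 J.
After step 1: P = 376 kPa, V = 13.8 L, T = 139.2 K.
Step 2 (adiabatic): W = (P₁V₁ − P₂V₂)/(γ−1) = (5189 − 3475)/0.4 = 4285 J.
W_total = -7858 + 4285 = -3574 J.

W_total ≈ -3.57 kJ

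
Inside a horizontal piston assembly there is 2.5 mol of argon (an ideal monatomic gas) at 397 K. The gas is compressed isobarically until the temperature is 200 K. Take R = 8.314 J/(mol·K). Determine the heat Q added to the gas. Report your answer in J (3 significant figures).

Isobaric: W = nRΔT = (2.5)(8.314)(-197) = -4095 J.
ΔU = nCᵥΔT with Cᵥ = 3R/2: ΔU = (2.5)(12.47)(-197) = -6142 J.
Q = ΔU + W = -6142 − 4095 = -10237 J.

Q ≈ -10200 J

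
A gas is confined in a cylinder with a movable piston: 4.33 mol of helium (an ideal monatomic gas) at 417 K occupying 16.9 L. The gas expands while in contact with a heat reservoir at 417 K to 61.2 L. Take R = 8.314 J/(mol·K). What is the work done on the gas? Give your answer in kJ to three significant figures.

Isothermal: W = nRT ln(V₂/V₁).
W = (4.33)(8.314)(417) × ln(61.2/16.9)
  = 15012 × 1.287
W_by_gas = 19318 J; work on gas = −W_by = -19318 J.

W ≈ -19.3 kJ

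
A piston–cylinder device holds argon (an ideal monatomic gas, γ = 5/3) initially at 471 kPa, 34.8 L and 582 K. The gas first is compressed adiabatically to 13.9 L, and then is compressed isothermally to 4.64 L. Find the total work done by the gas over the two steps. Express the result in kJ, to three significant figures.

Step 1 (adiabatic): W = (P₁V₁ − P₂V₂)/(γ−1) = (16391 − 30221)/0.667 = -20745 J.
After step 1: P = 2174 kPa, V = 13.9 L, T = 1073 K.
Step 2 (isothermal): W = P₁V₁ ln(V₂/V₁) = (30221) ln(4.64/13.9) = -33158 J.
W_total = -20745 − 33158 = -53903 J.

W_total ≈ -53.9 kJ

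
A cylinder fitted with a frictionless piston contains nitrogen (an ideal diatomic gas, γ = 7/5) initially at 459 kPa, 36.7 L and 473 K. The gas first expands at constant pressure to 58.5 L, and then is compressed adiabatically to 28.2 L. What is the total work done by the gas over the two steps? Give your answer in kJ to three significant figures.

W_total ≈ -12.7 kJ

Step 1 (isobaric): W = PΔV = (459 kPa)(58.5 − 36.7 L) = 10006 J.
After step 1: P = 459 kPa, V = 58.5 L, T = 754 K.
Step 2 (adiabatic): W = (P₁V₁ − P₂V₂)/(γ−1) = (26852 − 35953)/0.4 = -22753 J.
W_total = 10006 − 22753 = -12747 J.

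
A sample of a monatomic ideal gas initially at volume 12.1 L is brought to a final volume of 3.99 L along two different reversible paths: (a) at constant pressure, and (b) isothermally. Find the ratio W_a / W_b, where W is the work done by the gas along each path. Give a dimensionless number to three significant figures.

W_a / W_b ≈ 0.604

Path (a) isobaric: W = P₁(V₂ − V₁) → W_a/(P₁V₁) = -0.6702.
Path (b) isothermal: W = P₁V₁ ln(V₂/V₁) → W_b/(P₁V₁) = -1.109.
W_a / W_b = -0.6702 / -1.109 = 0.6041.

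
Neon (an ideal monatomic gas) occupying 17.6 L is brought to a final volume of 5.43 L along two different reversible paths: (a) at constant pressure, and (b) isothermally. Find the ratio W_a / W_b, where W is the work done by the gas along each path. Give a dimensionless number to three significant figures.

W_a / W_b ≈ 0.588

Path (a) isobaric: W = P₁(V₂ − V₁) → W_a/(P₁V₁) = -0.6915.
Path (b) isothermal: W = P₁V₁ ln(V₂/V₁) → W_b/(P₁V₁) = -1.176.
W_a / W_b = -0.6915 / -1.176 = 0.588.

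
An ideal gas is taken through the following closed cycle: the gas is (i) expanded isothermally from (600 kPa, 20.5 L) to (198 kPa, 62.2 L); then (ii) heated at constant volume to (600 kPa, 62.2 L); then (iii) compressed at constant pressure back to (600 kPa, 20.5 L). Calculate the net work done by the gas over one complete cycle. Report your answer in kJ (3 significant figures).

W_net ≈ -11.4 kJ

Leg (i): W = PᵢVᵢ ln(V_f/Vᵢ) = (12300) ln(62.2/20.5) = 13652 J.
Leg (ii): W = 0.
Leg (iii): W = PΔV = (600)(20.5 − 62.2) = -25020 J.
W_net = 13652 − 25020 = -11368 J.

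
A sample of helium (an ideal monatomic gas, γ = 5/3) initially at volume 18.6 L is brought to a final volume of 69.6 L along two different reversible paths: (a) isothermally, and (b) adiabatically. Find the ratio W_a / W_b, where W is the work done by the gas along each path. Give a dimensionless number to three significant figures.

Path (a) isothermal: W = P₁V₁ ln(V₂/V₁) → W_a/(P₁V₁) = 1.32.
Path (b) adiabatic: W = P₁V₁(1 − (V₁/V₂)^(γ−1))/(γ−1) → W_b/(P₁V₁) = 0.8777.
W_a / W_b = 1.32 / 0.8777 = 1.504.

W_a / W_b ≈ 1.50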